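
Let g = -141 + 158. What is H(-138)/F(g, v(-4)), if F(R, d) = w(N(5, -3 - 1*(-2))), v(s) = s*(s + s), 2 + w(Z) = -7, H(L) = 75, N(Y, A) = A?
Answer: -25/3 ≈ -8.3333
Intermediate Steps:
w(Z) = -9 (w(Z) = -2 - 7 = -9)
v(s) = 2*s² (v(s) = s*(2*s) = 2*s²)
g = 17
F(R, d) = -9
H(-138)/F(g, v(-4)) = 75/(-9) = 75*(-⅑) = -25/3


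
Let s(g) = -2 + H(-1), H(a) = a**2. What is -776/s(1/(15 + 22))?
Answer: 776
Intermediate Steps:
s(g) = -1 (s(g) = -2 + (-1)**2 = -2 + 1 = -1)
-776/s(1/(15 + 22)) = -776/(-1) = -776*(-1) = 776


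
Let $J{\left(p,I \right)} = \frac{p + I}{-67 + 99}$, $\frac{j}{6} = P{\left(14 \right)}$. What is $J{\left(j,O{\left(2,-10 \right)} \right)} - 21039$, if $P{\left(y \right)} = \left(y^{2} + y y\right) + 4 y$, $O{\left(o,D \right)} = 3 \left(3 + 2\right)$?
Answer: $- \frac{670545}{32} \approx -20955.0$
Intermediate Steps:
$O{\left(o,D \right)} = 15$ ($O{\left(o,D \right)} = 3 \cdot 5 = 15$)
$P{\left(y \right)} = 2 y^{2} + 4 y$ ($P{\left(y \right)} = \left(y^{2} + y^{2}\right) + 4 y = 2 y^{2} + 4 y$)
$j = 2688$ ($j = 6 \cdot 2 \cdot 14 \left(2 + 14\right) = 6 \cdot 2 \cdot 14 \cdot 16 = 6 \cdot 448 = 2688$)
$J{\left(p,I \right)} = \frac{I}{32} + \frac{p}{32}$ ($J{\left(p,I \right)} = \frac{I + p}{32} = \left(I + p\right) \frac{1}{32} = \frac{I}{32} + \frac{p}{32}$)
$J{\left(j,O{\left(2,-10 \right)} \right)} - 21039 = \left(\frac{1}{32} \cdot 15 + \frac{1}{32} \cdot 2688\right) - 21039 = \left(\frac{15}{32} + 84\right) - 21039 = \frac{2703}{32} - 21039 = - \frac{670545}{32}$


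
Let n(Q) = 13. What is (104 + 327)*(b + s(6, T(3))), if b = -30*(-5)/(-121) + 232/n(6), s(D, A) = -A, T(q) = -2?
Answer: 12614508/1573 ≈ 8019.4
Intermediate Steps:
b = 26122/1573 (b = -30*(-5)/(-121) + 232/13 = 150*(-1/121) + 232*(1/13) = -150/121 + 232/13 = 26122/1573 ≈ 16.606)
(104 + 327)*(b + s(6, T(3))) = (104 + 327)*(26122/1573 - 1*(-2)) = 431*(26122/1573 + 2) = 431*(29268/1573) = 12614508/1573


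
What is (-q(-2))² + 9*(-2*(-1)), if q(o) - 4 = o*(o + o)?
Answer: 162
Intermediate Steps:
q(o) = 4 + 2*o² (q(o) = 4 + o*(o + o) = 4 + o*(2*o) = 4 + 2*o²)
(-q(-2))² + 9*(-2*(-1)) = (-(4 + 2*(-2)²))² + 9*(-2*(-1)) = (-(4 + 2*4))² + 9*2 = (-(4 + 8))² + 18 = (-1*12)² + 18 = (-12)² + 18 = 144 + 18 = 162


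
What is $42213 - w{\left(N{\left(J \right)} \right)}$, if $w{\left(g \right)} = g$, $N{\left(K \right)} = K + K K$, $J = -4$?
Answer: $42201$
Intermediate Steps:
$N{\left(K \right)} = K + K^{2}$
$42213 - w{\left(N{\left(J \right)} \right)} = 42213 - - 4 \left(1 - 4\right) = 42213 - \left(-4\right) \left(-3\right) = 42213 - 12 = 42201$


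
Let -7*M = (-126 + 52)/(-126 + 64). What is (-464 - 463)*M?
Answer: 34299/217 ≈ 158.06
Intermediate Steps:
M = -37/217 (M = -(-126 + 52)/(7*(-126 + 64)) = -(-74)/(7*(-62)) = -(-74)*(-1)/(7*62) = -⅐*37/31 = -37/217 ≈ -0.17051)
(-464 - 463)*M = (-464 - 463)*(-37/217) = -927*(-37/217) = 34299/217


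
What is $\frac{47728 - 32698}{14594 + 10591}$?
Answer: $\frac{1002}{1679} \approx 0.59678$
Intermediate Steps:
$\frac{47728 - 32698}{14594 + 10591} = \frac{15030}{25185} = 15030 \cdot \frac{1}{25185} = \frac{1002}{1679}$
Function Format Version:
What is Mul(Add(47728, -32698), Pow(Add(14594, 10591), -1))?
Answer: Rational(1002, 1679) ≈ 0.59678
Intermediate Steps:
Mul(Add(47728, -32698), Pow(Add(14594, 10591), -1)) = Mul(15030, Pow(25185, -1)) = Mul(15030, Rational(1, 25185)) = Rational(1002, 1679)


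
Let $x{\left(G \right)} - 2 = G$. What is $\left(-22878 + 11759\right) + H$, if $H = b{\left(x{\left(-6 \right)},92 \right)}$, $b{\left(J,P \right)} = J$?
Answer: $-11123$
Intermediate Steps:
$x{\left(G \right)} = 2 + G$
$H = -4$ ($H = 2 - 6 = -4$)
$\left(-22878 + 11759\right) + H = \left(-22878 + 11759\right) - 4 = -11119 - 4 = -11123$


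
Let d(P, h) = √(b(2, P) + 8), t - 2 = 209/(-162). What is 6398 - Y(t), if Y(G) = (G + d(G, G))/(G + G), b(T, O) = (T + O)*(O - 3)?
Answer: 12795/2 - √47083/230 ≈ 6396.6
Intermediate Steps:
b(T, O) = (-3 + O)*(O + T) (b(T, O) = (O + T)*(-3 + O) = (-3 + O)*(O + T))
t = 115/162 (t = 2 + 209/(-162) = 2 + 209*(-1/162) = 2 - 209/162 = 115/162 ≈ 0.70988)
d(P, h) = √(2 + P² - P) (d(P, h) = √((P² - 3*P - 3*2 + P*2) + 8) = √((P² - 3*P - 6 + 2*P) + 8) = √((-6 + P² - P) + 8) = √(2 + P² - P))
Y(G) = (G + √(2 + G² - G))/(2*G) (Y(G) = (G + √(2 + G² - G))/(G + G) = (G + √(2 + G² - G))/((2*G)) = (G + √(2 + G² - G))*(1/(2*G)) = (G + √(2 + G² - G))/(2*G))
6398 - Y(t) = 6398 - (115/162 + √(2 + (115/162)² - 1*115/162))/(2*115/162) = 6398 - 162*(115/162 + √(2 + 13225/26244 - 115/162))/(2*115) = 6398 - 162*(115/162 + √(47083/26244))/(2*115) = 6398 - 162*(115/162 + √47083/162)/(2*115) = 6398 - (½ + √47083/230) = 6398 + (-½ - √47083/230) = 12795/2 - √47083/230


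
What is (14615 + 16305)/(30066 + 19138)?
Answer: 7730/12301 ≈ 0.62840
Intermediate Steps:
(14615 + 16305)/(30066 + 19138) = 30920/49204 = 30920*(1/49204) = 7730/12301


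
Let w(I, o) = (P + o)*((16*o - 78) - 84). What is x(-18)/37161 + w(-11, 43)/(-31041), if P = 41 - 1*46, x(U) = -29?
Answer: -27543491/42722763 ≈ -0.64470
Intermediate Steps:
P = -5 (P = 41 - 46 = -5)
w(I, o) = (-162 + 16*o)*(-5 + o) (w(I, o) = (-5 + o)*((16*o - 78) - 84) = (-5 + o)*((-78 + 16*o) - 84) = (-5 + o)*(-162 + 16*o) = (-162 + 16*o)*(-5 + o))
x(-18)/37161 + w(-11, 43)/(-31041) = -29/37161 + (810 - 242*43 + 16*43²)/(-31041) = -29*1/37161 + (810 - 10406 + 16*1849)*(-1/31041) = -29/37161 + (810 - 10406 + 29584)*(-1/31041) = -29/37161 + 19988*(-1/31041) = -29/37161 - 19988/31041 = -27543491/42722763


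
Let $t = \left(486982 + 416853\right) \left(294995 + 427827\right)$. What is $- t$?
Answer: $-653311822370$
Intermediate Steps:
$t = 653311822370$ ($t = 903835 \cdot 722822 = 653311822370$)
$- t = \left(-1\right) 653311822370 = -653311822370$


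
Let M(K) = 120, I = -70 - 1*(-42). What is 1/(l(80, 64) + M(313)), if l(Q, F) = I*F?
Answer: -1/1672 ≈ -0.00059809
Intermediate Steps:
I = -28 (I = -70 + 42 = -28)
l(Q, F) = -28*F
1/(l(80, 64) + M(313)) = 1/(-28*64 + 120) = 1/(-1792 + 120) = 1/(-1672) = -1/1672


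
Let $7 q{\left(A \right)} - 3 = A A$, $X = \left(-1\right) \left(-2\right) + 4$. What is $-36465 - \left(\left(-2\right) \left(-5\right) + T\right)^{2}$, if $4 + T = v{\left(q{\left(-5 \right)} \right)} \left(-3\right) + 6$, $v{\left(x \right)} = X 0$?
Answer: $-36609$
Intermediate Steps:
$X = 6$ ($X = 2 + 4 = 6$)
$q{\left(A \right)} = \frac{3}{7} + \frac{A^{2}}{7}$ ($q{\left(A \right)} = \frac{3}{7} + \frac{A A}{7} = \frac{3}{7} + \frac{A^{2}}{7}$)
$v{\left(x \right)} = 0$ ($v{\left(x \right)} = 6 \cdot 0 = 0$)
$T = 2$ ($T = -4 + \left(0 \left(-3\right) + 6\right) = -4 + \left(0 + 6\right) = -4 + 6 = 2$)
$-36465 - \left(\left(-2\right) \left(-5\right) + T\right)^{2} = -36465 - \left(\left(-2\right) \left(-5\right) + 2\right)^{2} = -36465 - \left(10 + 2\right)^{2} = -36465 - 12^{2} = -36465 - 144 = -36609$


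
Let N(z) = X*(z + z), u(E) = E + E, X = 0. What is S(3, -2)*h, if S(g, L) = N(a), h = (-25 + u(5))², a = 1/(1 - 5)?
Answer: 0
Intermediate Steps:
u(E) = 2*E
a = -¼ (a = 1/(-4) = -¼ ≈ -0.25000)
h = 225 (h = (-25 + 2*5)² = (-25 + 10)² = (-15)² = 225)
N(z) = 0 (N(z) = 0*(z + z) = 0*(2*z) = 0)
S(g, L) = 0
S(3, -2)*h = 0*225 = 0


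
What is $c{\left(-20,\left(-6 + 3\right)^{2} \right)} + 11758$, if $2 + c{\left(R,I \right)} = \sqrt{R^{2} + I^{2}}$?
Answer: $11756 + \sqrt{481} \approx 11778.0$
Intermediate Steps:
$c{\left(R,I \right)} = -2 + \sqrt{I^{2} + R^{2}}$ ($c{\left(R,I \right)} = -2 + \sqrt{R^{2} + I^{2}} = -2 + \sqrt{I^{2} + R^{2}}$)
$c{\left(-20,\left(-6 + 3\right)^{2} \right)} + 11758 = \left(-2 + \sqrt{\left(\left(-6 + 3\right)^{2}\right)^{2} + \left(-20\right)^{2}}\right) + 11758 = \left(-2 + \sqrt{\left(\left(-3\right)^{2}\right)^{2} + 400}\right) + 11758 = \left(-2 + \sqrt{9^{2} + 400}\right) + 11758 = \left(-2 + \sqrt{81 + 400}\right) + 11758 = \left(-2 + \sqrt{481}\right) + 11758 = 11756 + \sqrt{481}$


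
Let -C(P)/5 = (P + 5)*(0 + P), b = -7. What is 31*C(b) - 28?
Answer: -2198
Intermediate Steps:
C(P) = -5*P*(5 + P) (C(P) = -5*(P + 5)*(0 + P) = -5*(5 + P)*P = -5*P*(5 + P))
31*C(b) - 28 = 31*(-5*(-7)*(5 - 7)) - 28 = 31*(-5*(-7)*(-2)) - 28 = 31*(-70) - 28 = -2170 - 28 = -2198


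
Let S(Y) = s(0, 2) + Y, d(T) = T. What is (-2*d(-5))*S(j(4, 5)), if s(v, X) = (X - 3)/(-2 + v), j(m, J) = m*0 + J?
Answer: 55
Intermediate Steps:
j(m, J) = J (j(m, J) = 0 + J = J)
s(v, X) = (-3 + X)/(-2 + v)
S(Y) = 1/2 + Y (S(Y) = (-3 + 2)/(-2 + 0) + Y = -1/(-2) + Y = -1/2*(-1) + Y = 1/2 + Y)
(-2*d(-5))*S(j(4, 5)) = (-2*(-5))*(1/2 + 5) = 10*(11/2) = 55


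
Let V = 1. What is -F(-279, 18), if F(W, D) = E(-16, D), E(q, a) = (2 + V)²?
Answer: -9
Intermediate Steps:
E(q, a) = 9 (E(q, a) = (2 + 1)² = 3² = 9)
F(W, D) = 9
-F(-279, 18) = -1*9 = -9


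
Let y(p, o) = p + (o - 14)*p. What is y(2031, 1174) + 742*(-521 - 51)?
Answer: 1933567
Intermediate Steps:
y(p, o) = p + p*(-14 + o) (y(p, o) = p + (-14 + o)*p = p + p*(-14 + o))
y(2031, 1174) + 742*(-521 - 51) = 2031*(-13 + 1174) + 742*(-521 - 51) = 2031*1161 + 742*(-572) = 2357991 - 424424 = 1933567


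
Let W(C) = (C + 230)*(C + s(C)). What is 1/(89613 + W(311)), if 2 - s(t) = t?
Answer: 1/90695 ≈ 1.1026e-5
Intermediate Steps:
s(t) = 2 - t
W(C) = 460 + 2*C (W(C) = (C + 230)*(C + (2 - C)) = (230 + C)*2 = 460 + 2*C)
1/(89613 + W(311)) = 1/(89613 + (460 + 2*311)) = 1/(89613 + (460 + 622)) = 1/(89613 + 1082) = 1/90695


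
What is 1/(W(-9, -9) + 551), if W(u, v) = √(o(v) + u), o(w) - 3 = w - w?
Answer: 551/303607 - I*√6/303607 ≈ 0.0018148 - 8.068e-6*I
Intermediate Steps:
o(w) = 3 (o(w) = 3 + (w - w) = 3 + 0 = 3)
W(u, v) = √(3 + u)
1/(W(-9, -9) + 551) = 1/(√(3 - 9) + 551) = 1/(√(-6) + 551) = 1/(I*√6 + 551) = 1/(551 + I*√6)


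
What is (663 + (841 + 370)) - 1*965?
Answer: 909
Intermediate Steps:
(663 + (841 + 370)) - 1*965 = (663 + 1211) - 965 = 1874 - 965 = 909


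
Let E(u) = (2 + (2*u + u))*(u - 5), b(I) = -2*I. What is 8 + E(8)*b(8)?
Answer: -1240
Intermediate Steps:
E(u) = (-5 + u)*(2 + 3*u) (E(u) = (2 + 3*u)*(-5 + u) = (-5 + u)*(2 + 3*u))
8 + E(8)*b(8) = 8 + (-10 - 13*8 + 3*8**2)*(-2*8) = 8 + (-10 - 104 + 3*64)*(-16) = 8 + (-10 - 104 + 192)*(-16) = 8 + 78*(-16) = 8 - 1248 = -1240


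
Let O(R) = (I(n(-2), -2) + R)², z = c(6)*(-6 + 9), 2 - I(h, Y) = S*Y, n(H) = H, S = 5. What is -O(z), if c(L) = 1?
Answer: -225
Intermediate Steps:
I(h, Y) = 2 - 5*Y
z = 3 (z = 1*(-6 + 9) = 1*3 = 3)
O(R) = (12 + R)² (O(R) = ((2 - 5*(-2)) + R)² = ((2 + 10) + R)² = (12 + R)²)
-O(z) = -(12 + 3)² = -1*15² = -1*225 = -225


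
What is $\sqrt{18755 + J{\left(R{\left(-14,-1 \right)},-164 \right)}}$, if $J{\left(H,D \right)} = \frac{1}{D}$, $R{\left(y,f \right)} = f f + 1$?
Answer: $\frac{\sqrt{126108579}}{82} \approx 136.95$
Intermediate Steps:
$R{\left(y,f \right)} = 1 + f^{2}$ ($R{\left(y,f \right)} = f^{2} + 1 = 1 + f^{2}$)
$\sqrt{18755 + J{\left(R{\left(-14,-1 \right)},-164 \right)}} = \sqrt{18755 + \frac{1}{-164}} = \sqrt{18755 - \frac{1}{164}} = \sqrt{\frac{3075819}{164}} = \frac{\sqrt{126108579}}{82}$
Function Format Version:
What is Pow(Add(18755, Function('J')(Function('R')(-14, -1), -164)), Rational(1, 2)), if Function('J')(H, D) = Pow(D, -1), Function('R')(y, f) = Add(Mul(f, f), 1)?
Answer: Mul(Rational(1, 82), Pow(126108579, Rational(1, 2))) ≈ 136.95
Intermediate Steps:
Function('R')(y, f) = Add(1, Pow(f, 2)) (Function('R')(y, f) = Add(Pow(f, 2), 1) = Add(1, Pow(f, 2)))
Pow(Add(18755, Function('J')(Function('R')(-14, -1), -164)), Rational(1, 2)) = Pow(Add(18755, Pow(-164, -1)), Rational(1, 2)) = Pow(Add(18755, Rational(-1, 164)), Rational(1, 2)) = Pow(Rational(3075819, 164), Rational(1, 2)) = Mul(Rational(1, 82), Pow(126108579, Rational(1, 2)))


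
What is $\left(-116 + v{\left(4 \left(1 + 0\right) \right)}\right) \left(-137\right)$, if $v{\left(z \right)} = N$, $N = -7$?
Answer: $16851$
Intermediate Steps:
$v{\left(z \right)} = -7$
$\left(-116 + v{\left(4 \left(1 + 0\right) \right)}\right) \left(-137\right) = \left(-116 - 7\right) \left(-137\right) = \left(-123\right) \left(-137\right) = 16851$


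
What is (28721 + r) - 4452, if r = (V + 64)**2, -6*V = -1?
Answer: 1021909/36 ≈ 28386.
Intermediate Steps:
V = 1/6 (V = -1/6*(-1) = 1/6 ≈ 0.16667)
r = 148225/36 (r = (1/6 + 64)**2 = (385/6)**2 = 148225/36 ≈ 4117.4)
(28721 + r) - 4452 = (28721 + 148225/36) - 4452 = 1182181/36 - 4452 = 1021909/36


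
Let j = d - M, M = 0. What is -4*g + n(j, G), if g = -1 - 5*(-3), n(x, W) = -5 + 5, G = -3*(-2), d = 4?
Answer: -56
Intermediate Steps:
j = 4 (j = 4 - 1*0 = 4 + 0 = 4)
G = 6
n(x, W) = 0
g = 14 (g = -1 + 15 = 14)
-4*g + n(j, G) = -4*14 + 0 = -56 + 0 = -56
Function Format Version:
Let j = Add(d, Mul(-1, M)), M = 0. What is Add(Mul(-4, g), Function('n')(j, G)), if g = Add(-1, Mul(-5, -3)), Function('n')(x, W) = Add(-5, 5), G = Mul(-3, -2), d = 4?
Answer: -56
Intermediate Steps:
j = 4 (j = Add(4, Mul(-1, 0)) = Add(4, 0) = 4)
G = 6
Function('n')(x, W) = 0
g = 14 (g = Add(-1, 15) = 14)
Add(Mul(-4, g), Function('n')(j, G)) = Add(Mul(-4, 14), 0) = Add(-56, 0) = -56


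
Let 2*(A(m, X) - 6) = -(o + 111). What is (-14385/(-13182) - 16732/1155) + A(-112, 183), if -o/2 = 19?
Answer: -111385909/2537535 ≈ -43.895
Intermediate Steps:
o = -38 (o = -2*19 = -38)
A(m, X) = -61/2 (A(m, X) = 6 + (-(-38 + 111))/2 = 6 + (-1*73)/2 = 6 + (½)*(-73) = 6 - 73/2 = -61/2)
(-14385/(-13182) - 16732/1155) + A(-112, 183) = (-14385/(-13182) - 16732/1155) - 61/2 = (-14385*(-1/13182) - 16732*1/1155) - 61/2 = (4795/4394 - 16732/1155) - 61/2 = -67982183/5075070 - 61/2 = -111385909/2537535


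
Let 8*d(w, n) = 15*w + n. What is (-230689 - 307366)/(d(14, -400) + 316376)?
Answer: -2152220/1265409 ≈ -1.7008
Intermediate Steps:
d(w, n) = n/8 + 15*w/8 (d(w, n) = (15*w + n)/8 = (n + 15*w)/8 = n/8 + 15*w/8)
(-230689 - 307366)/(d(14, -400) + 316376) = (-230689 - 307366)/(((⅛)*(-400) + (15/8)*14) + 316376) = -538055/((-50 + 105/4) + 316376) = -538055/(-95/4 + 316376) = -538055/1265409/4 = -538055*4/1265409 = -2152220/1265409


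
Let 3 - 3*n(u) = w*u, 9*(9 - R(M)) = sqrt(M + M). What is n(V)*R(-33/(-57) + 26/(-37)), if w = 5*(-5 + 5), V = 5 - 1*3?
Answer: 9 - I*sqrt(122322)/6327 ≈ 9.0 - 0.055278*I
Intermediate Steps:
V = 2 (V = 5 - 3 = 2)
R(M) = 9 - sqrt(2)*sqrt(M)/9 (R(M) = 9 - sqrt(M + M)/9 = 9 - sqrt(2)*sqrt(M)/9)
w = 0 (w = 5*0 = 0)
n(u) = 1 (n(u) = 1 - 0*u = 1 - 1/3*0 = 1 + 0 = 1)
n(V)*R(-33/(-57) + 26/(-37)) = 1*(9 - sqrt(2)*sqrt(-33/(-57) + 26/(-37))/9) = 1*(9 - sqrt(2)*sqrt(-33*(-1/57) + 26*(-1/37))/9) = 1*(9 - sqrt(2)*sqrt(11/19 - 26/37)/9) = 1*(9 - sqrt(2)*sqrt(-87/703)/9) = 1*(9 - sqrt(2)*I*sqrt(61161)/703/9) = 1*(9 - I*sqrt(122322)/6327) = 9 - I*sqrt(122322)/6327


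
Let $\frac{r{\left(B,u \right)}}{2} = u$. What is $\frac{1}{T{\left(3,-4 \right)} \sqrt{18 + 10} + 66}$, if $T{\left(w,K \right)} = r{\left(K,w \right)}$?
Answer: $\frac{11}{558} - \frac{\sqrt{7}}{279} \approx 0.01023$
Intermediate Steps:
$r{\left(B,u \right)} = 2 u$
$T{\left(w,K \right)} = 2 w$
$\frac{1}{T{\left(3,-4 \right)} \sqrt{18 + 10} + 66} = \frac{1}{2 \cdot 3 \sqrt{18 + 10} + 66} = \frac{1}{6 \sqrt{28} + 66} = \frac{1}{6 \cdot 2 \sqrt{7} + 66} = \frac{1}{12 \sqrt{7} + 66} = \frac{1}{66 + 12 \sqrt{7}}$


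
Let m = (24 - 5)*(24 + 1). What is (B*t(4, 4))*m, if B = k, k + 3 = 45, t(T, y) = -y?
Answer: -79800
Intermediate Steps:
k = 42 (k = -3 + 45 = 42)
m = 475 (m = 19*25 = 475)
B = 42
(B*t(4, 4))*m = (42*(-1*4))*475 = (42*(-4))*475 = -168*475 = -79800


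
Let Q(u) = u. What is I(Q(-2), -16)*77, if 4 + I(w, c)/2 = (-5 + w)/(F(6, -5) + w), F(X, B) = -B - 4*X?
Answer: -1694/3 ≈ -564.67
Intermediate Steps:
I(w, c) = -8 + 2*(-5 + w)/(-19 + w) (I(w, c) = -8 + 2*((-5 + w)/((-1*(-5) - 4*6) + w)) = -8 + 2*((-5 + w)/((5 - 24) + w)) = -8 + 2*((-5 + w)/(-19 + w)) = -8 + 2*(-5 + w)/(-19 + w))
I(Q(-2), -16)*77 = (2*(71 - 3*(-2))/(-19 - 2))*77 = (2*(71 + 6)/(-21))*77 = (2*(-1/21)*77)*77 = -22/3*77 = -1694/3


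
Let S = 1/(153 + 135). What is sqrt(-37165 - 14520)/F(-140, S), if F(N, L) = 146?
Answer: I*sqrt(51685)/146 ≈ 1.5571*I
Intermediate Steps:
S = 1/288 ≈ 0.0034722
sqrt(-37165 - 14520)/F(-140, S) = sqrt(-37165 - 14520)/146 = sqrt(-51685)*(1/146) = (I*sqrt(51685))*(1/146) = I*sqrt(51685)/146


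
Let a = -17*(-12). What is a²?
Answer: 41616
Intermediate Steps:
a = 204
a² = 204² = 41616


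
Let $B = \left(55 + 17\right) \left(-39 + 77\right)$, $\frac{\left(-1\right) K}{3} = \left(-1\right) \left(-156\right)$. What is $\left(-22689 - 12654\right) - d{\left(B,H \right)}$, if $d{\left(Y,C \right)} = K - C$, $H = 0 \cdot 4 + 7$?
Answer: $-34868$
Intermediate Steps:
$K = -468$ ($K = - 3 \left(\left(-1\right) \left(-156\right)\right) = \left(-3\right) 156 = -468$)
$H = 7$ ($H = 0 + 7 = 7$)
$B = 2736$ ($B = 72 \cdot 38 = 2736$)
$d{\left(Y,C \right)} = -468 - C$
$\left(-22689 - 12654\right) - d{\left(B,H \right)} = \left(-22689 - 12654\right) - \left(-468 - 7\right) = -35343 - -475 = -35343 + 475 = -34868$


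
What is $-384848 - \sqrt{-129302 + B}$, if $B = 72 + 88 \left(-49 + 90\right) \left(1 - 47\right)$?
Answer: $-384848 - i \sqrt{295198} \approx -3.8485 \cdot 10^{5} - 543.32 i$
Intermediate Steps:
$B = -165896$ ($B = 72 + 88 \cdot 41 \left(-46\right) = 72 + 88 \left(-1886\right) = 72 - 165968 = -165896$)
$-384848 - \sqrt{-129302 + B} = -384848 - \sqrt{-129302 - 165896} = -384848 - \sqrt{-295198} = -384848 - i \sqrt{295198}$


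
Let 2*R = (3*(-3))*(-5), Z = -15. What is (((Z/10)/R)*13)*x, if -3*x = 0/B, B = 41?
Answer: 0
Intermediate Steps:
R = 45/2 (R = ((3*(-3))*(-5))/2 = (-9*(-5))/2 = (½)*45 = 45/2 ≈ 22.500)
x = 0 (x = -0/41 = -⅓*0 = 0)
(((Z/10)/R)*13)*x = (((-15/10)/(45/2))*13)*0 = ((-15*⅒*(2/45))*13)*0 = (-3/2*2/45*13)*0 = -1/15*13*0 = -13/15*0 = 0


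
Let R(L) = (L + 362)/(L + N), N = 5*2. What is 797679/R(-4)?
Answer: 2393037/179 ≈ 13369.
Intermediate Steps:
N = 10
R(L) = (362 + L)/(10 + L) (R(L) = (L + 362)/(L + 10) = (362 + L)/(10 + L))
797679/R(-4) = 797679/(((362 - 4)/(10 - 4))) = 797679/((358/6)) = 797679/(((⅙)*358)) = 797679/(179/3) = 797679*(3/179) = 2393037/179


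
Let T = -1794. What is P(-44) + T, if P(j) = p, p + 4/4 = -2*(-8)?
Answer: -1779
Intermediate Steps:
p = 15 (p = -1 - 2*(-8) = -1 + 16 = 15)
P(j) = 15
P(-44) + T = 15 - 1794 = -1779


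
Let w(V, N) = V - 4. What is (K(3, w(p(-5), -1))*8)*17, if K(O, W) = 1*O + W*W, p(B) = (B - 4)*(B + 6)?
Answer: 23392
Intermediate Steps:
p(B) = (-4 + B)*(6 + B)
w(V, N) = -4 + V
K(O, W) = O + W**2
(K(3, w(p(-5), -1))*8)*17 = ((3 + (-4 + (-24 + (-5)**2 + 2*(-5)))**2)*8)*17 = ((3 + (-4 + (-24 + 25 - 10))**2)*8)*17 = ((3 + (-4 - 9)**2)*8)*17 = ((3 + (-13)**2)*8)*17 = ((3 + 169)*8)*17 = (172*8)*17 = 1376*17 = 23392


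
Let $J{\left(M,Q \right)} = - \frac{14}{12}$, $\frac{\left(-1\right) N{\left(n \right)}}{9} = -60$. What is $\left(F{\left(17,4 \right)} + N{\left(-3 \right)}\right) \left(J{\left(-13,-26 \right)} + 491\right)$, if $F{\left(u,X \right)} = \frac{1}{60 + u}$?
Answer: $\frac{122206559}{462} \approx 2.6452 \cdot 10^{5}$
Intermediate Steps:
$N{\left(n \right)} = 540$ ($N{\left(n \right)} = \left(-9\right) \left(-60\right) = 540$)
$J{\left(M,Q \right)} = - \frac{7}{6}$ ($J{\left(M,Q \right)} = \left(-14\right) \frac{1}{12} = - \frac{7}{6}$)
$\left(F{\left(17,4 \right)} + N{\left(-3 \right)}\right) \left(J{\left(-13,-26 \right)} + 491\right) = \left(\frac{1}{60 + 17} + 540\right) \left(- \frac{7}{6} + 491\right) = \left(\frac{1}{77} + 540\right) \frac{2939}{6} = \frac{41581}{77} \cdot \frac{2939}{6} = \frac{122206559}{462}$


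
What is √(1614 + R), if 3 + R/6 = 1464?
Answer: 2*√2595 ≈ 101.88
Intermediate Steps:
R = 8766 (R = -18 + 6*1464 = -18 + 8784 = 8766)
√(1614 + R) = √(1614 + 8766) = √10380 = 2*√2595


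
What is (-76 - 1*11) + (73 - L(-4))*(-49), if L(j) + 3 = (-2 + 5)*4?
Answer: -3223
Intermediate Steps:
L(j) = 9 (L(j) = -3 + (-2 + 5)*4 = -3 + 3*4 = -3 + 12 = 9)
(-76 - 1*11) + (73 - L(-4))*(-49) = (-76 - 1*11) + (73 - 1*9)*(-49) = (-76 - 11) + (73 - 9)*(-49) = -87 + 64*(-49) = -87 - 3136 = -3223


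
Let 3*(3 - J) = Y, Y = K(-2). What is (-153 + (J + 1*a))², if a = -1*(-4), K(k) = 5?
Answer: 196249/9 ≈ 21805.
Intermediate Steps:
Y = 5
J = 4/3 (J = 3 - ⅓*5 = 3 - 5/3 = 4/3 ≈ 1.3333)
a = 4
(-153 + (J + 1*a))² = (-153 + (4/3 + 1*4))² = (-153 + (4/3 + 4))² = (-153 + 16/3)² = (-443/3)² = 196249/9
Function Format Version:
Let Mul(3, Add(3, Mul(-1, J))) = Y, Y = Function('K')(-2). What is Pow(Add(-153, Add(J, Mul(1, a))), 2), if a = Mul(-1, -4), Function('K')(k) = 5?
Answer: Rational(196249, 9) ≈ 21805.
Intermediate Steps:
Y = 5
J = Rational(4, 3) (J = Add(3, Mul(Rational(-1, 3), 5)) = Add(3, Rational(-5, 3)) = Rational(4, 3) ≈ 1.3333)
a = 4
Pow(Add(-153, Add(J, Mul(1, a))), 2) = Pow(Add(-153, Add(Rational(4, 3), Mul(1, 4))), 2) = Pow(Add(-153, Add(Rational(4, 3), 4)), 2) = Pow(Add(-153, Rational(16, 3)), 2) = Pow(Rational(-443, 3), 2) = Rational(196249, 9)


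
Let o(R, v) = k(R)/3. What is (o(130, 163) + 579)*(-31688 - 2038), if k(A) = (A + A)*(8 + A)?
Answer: -422890314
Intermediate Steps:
k(A) = 2*A*(8 + A) (k(A) = (2*A)*(8 + A) = 2*A*(8 + A))
o(R, v) = 2*R*(8 + R)/3 (o(R, v) = (2*R*(8 + R))/3 = (2*R*(8 + R))*(⅓) = 2*R*(8 + R)/3)
(o(130, 163) + 579)*(-31688 - 2038) = ((⅔)*130*(8 + 130) + 579)*(-31688 - 2038) = ((⅔)*130*138 + 579)*(-33726) = (11960 + 579)*(-33726) = 12539*(-33726) = -422890314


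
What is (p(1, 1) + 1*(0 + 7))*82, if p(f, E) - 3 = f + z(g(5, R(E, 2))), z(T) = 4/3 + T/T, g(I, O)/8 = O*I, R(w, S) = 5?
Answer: 3280/3 ≈ 1093.3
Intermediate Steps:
g(I, O) = 8*I*O (g(I, O) = 8*(O*I) = 8*(I*O) = 8*I*O)
z(T) = 7/3 (z(T) = 4*(⅓) + 1 = 4/3 + 1 = 7/3)
p(f, E) = 16/3 + f (p(f, E) = 3 + (f + 7/3) = 3 + (7/3 + f) = 16/3 + f)
(p(1, 1) + 1*(0 + 7))*82 = ((16/3 + 1) + 1*(0 + 7))*82 = (19/3 + 1*7)*82 = (19/3 + 7)*82 = (40/3)*82 = 3280/3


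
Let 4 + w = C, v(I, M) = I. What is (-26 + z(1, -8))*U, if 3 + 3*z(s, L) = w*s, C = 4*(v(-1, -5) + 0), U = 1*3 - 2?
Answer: -89/3 ≈ -29.667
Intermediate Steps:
U = 1 (U = 3 - 2 = 1)
C = -4 (C = 4*(-1 + 0) = 4*(-1) = -4)
w = -8 (w = -4 - 4 = -8)
z(s, L) = -1 - 8*s/3 (z(s, L) = -1 + (-8*s)/3 = -1 - 8*s/3)
(-26 + z(1, -8))*U = (-26 + (-1 - 8/3*1))*1 = (-26 + (-1 - 8/3))*1 = (-26 - 11/3)*1 = -89/3*1 = -89/3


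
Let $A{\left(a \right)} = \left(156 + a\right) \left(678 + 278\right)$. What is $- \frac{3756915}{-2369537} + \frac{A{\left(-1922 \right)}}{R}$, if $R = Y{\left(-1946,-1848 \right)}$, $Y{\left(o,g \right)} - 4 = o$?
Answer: $\frac{2003887883941}{2300820427} \approx 870.95$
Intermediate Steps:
$Y{\left(o,g \right)} = 4 + o$
$R = -1942$ ($R = 4 - 1946 = -1942$)
$A{\left(a \right)} = 149136 + 956 a$ ($A{\left(a \right)} = \left(156 + a\right) 956 = 149136 + 956 a$)
$- \frac{3756915}{-2369537} + \frac{A{\left(-1922 \right)}}{R} = - \frac{3756915}{-2369537} + \frac{149136 + 956 \left(-1922\right)}{-1942} = \left(-3756915\right) \left(- \frac{1}{2369537}\right) + \left(149136 - 1837432\right) \left(- \frac{1}{1942}\right) = \frac{3756915}{2369537} - - \frac{844148}{971} = \frac{3756915}{2369537} + \frac{844148}{971} = \frac{2003887883941}{2300820427}$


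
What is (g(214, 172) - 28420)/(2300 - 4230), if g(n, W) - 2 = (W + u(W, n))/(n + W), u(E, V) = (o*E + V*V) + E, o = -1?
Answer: 546169/37249 ≈ 14.663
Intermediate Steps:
u(E, V) = V² (u(E, V) = (-E + V*V) + E = (-E + V²) + E = (V² - E) + E = V²)
g(n, W) = 2 + (W + n²)/(W + n) (g(n, W) = 2 + (W + n²)/(n + W) = 2 + (W + n²)/(W + n))
(g(214, 172) - 28420)/(2300 - 4230) = ((214² + 2*214 + 3*172)/(172 + 214) - 28420)/(2300 - 4230) = ((45796 + 428 + 516)/386 - 28420)/(-1930) = ((1/386)*46740 - 28420)*(-1/1930) = (23370/193 - 28420)*(-1/1930) = -5461690/193*(-1/1930) = 546169/37249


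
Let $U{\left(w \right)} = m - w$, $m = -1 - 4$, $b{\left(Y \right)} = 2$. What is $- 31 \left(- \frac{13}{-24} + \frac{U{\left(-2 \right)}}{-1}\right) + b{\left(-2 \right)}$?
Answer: $- \frac{2587}{24} \approx -107.79$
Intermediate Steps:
$m = -5$ ($m = -1 - 4 = -5$)
$U{\left(w \right)} = -5 - w$
$- 31 \left(- \frac{13}{-24} + \frac{U{\left(-2 \right)}}{-1}\right) + b{\left(-2 \right)} = - 31 \left(- \frac{13}{-24} + \frac{-5 - -2}{-1}\right) + 2 = - 31 \left(\left(-13\right) \left(- \frac{1}{24}\right) + \left(-5 + 2\right) \left(-1\right)\right) + 2 = - 31 \left(\frac{13}{24} - -3\right) + 2 = - 31 \left(\frac{13}{24} + 3\right) + 2 = \left(-31\right) \frac{85}{24} + 2 = - \frac{2635}{24} + 2 = - \frac{2587}{24}$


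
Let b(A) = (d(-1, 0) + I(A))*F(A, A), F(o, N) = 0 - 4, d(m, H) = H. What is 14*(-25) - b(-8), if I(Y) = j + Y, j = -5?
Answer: -402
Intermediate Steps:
F(o, N) = -4
I(Y) = -5 + Y
b(A) = 20 - 4*A (b(A) = (0 + (-5 + A))*(-4) = (-5 + A)*(-4) = 20 - 4*A)
14*(-25) - b(-8) = 14*(-25) - (20 - 4*(-8)) = -350 - (20 + 32) = -350 - 1*52 = -350 - 52 = -402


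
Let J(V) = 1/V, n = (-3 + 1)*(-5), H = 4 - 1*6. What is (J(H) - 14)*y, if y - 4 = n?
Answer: -203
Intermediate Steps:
H = -2 (H = 4 - 6 = -2)
n = 10 (n = -2*(-5) = 10)
y = 14 (y = 4 + 10 = 14)
J(V) = 1/V
(J(H) - 14)*y = (1/(-2) - 14)*14 = (-½ - 14)*14 = -29/2*14 = -203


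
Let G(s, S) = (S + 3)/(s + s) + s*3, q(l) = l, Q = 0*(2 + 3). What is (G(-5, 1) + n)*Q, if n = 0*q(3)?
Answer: 0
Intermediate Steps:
Q = 0 (Q = 0*5 = 0)
n = 0 (n = 0*3 = 0)
G(s, S) = 3*s + (3 + S)/(2*s) (G(s, S) = (3 + S)/((2*s)) + 3*s = (3 + S)*(1/(2*s)) + 3*s = (3 + S)/(2*s) + 3*s = 3*s + (3 + S)/(2*s))
(G(-5, 1) + n)*Q = ((½)*(3 + 1 + 6*(-5)²)/(-5) + 0)*0 = ((½)*(-⅕)*(3 + 1 + 6*25) + 0)*0 = ((½)*(-⅕)*(3 + 1 + 150) + 0)*0 = ((½)*(-⅕)*154 + 0)*0 = (-77/5 + 0)*0 = -77/5*0 = 0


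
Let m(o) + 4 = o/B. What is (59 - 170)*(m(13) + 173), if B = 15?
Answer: -94276/5 ≈ -18855.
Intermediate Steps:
m(o) = -4 + o/15
(59 - 170)*(m(13) + 173) = (59 - 170)*((-4 + (1/15)*13) + 173) = -111*((-4 + 13/15) + 173) = -111*(-47/15 + 173) = -111*2548/15 = -94276/5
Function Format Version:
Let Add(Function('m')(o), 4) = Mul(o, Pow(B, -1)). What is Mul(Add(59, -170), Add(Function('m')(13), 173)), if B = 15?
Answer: Rational(-94276, 5) ≈ -18855.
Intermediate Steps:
Function('m')(o) = Add(-4, Mul(Rational(1, 15), o)) (Function('m')(o) = Add(-4, Mul(o, Pow(15, -1))) = Add(-4, Mul(o, Rational(1, 15))) = Add(-4, Mul(Rational(1, 15), o)))
Mul(Add(59, -170), Add(Function('m')(13), 173)) = Mul(Add(59, -170), Add(Add(-4, Mul(Rational(1, 15), 13)), 173)) = Mul(-111, Add(Add(-4, Rational(13, 15)), 173)) = Mul(-111, Add(Rational(-47, 15), 173)) = Mul(-111, Rational(2548, 15)) = Rational(-94276, 5)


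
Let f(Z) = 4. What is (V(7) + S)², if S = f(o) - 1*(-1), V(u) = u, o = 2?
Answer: 144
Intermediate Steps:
S = 5 (S = 4 - 1*(-1) = 4 + 1 = 5)
(V(7) + S)² = (7 + 5)² = 12² = 144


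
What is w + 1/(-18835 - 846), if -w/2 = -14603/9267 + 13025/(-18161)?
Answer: 15189932872409/3312272682147 ≈ 4.5860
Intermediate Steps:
w = 771815516/168297987 (w = -2*(-14603/9267 + 13025/(-18161)) = -2*(-14603*1/9267 + 13025*(-1/18161)) = -2*(-14603/9267 - 13025/18161) = -2*(-385907758/168297987) = 771815516/168297987 ≈ 4.5860)
w + 1/(-18835 - 846) = 771815516/168297987 + 1/(-18835 - 846) = 771815516/168297987 + 1/(-19681) = 771815516/168297987 - 1/19681 = 15189932872409/3312272682147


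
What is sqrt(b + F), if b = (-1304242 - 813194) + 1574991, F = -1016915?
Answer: 8*I*sqrt(24365) ≈ 1248.7*I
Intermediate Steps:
b = -542445 (b = -2117436 + 1574991 = -542445)
sqrt(b + F) = sqrt(-542445 - 1016915) = sqrt(-1559360) = 8*I*sqrt(24365)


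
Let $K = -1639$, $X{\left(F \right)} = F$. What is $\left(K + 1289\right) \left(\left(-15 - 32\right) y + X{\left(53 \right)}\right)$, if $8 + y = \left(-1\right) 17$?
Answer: $-429800$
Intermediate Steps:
$y = -25$ ($y = -8 - 17 = -25$)
$\left(K + 1289\right) \left(\left(-15 - 32\right) y + X{\left(53 \right)}\right) = \left(-1639 + 1289\right) \left(\left(-15 - 32\right) \left(-25\right) + 53\right) = - 350 \left(\left(-47\right) \left(-25\right) + 53\right) = - 350 \left(1175 + 53\right) = \left(-350\right) 1228 = -429800$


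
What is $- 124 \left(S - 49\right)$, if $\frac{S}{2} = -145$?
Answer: $42036$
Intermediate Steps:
$S = -290$ ($S = 2 \left(-145\right) = -290$)
$- 124 \left(S - 49\right) = - 124 \left(-290 - 49\right) = \left(-124\right) \left(-339\right) = 42036$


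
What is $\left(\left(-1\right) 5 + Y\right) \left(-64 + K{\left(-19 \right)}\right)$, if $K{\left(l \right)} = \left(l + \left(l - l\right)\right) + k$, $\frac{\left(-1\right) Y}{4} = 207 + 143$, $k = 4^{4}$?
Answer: $-243065$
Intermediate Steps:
$k = 256$
$Y = -1400$ ($Y = - 4 \left(207 + 143\right) = \left(-4\right) 350 = -1400$)
$K{\left(l \right)} = 256 + l$ ($K{\left(l \right)} = \left(l + \left(l - l\right)\right) + 256 = \left(l + 0\right) + 256 = l + 256 = 256 + l$)
$\left(\left(-1\right) 5 + Y\right) \left(-64 + K{\left(-19 \right)}\right) = \left(\left(-1\right) 5 - 1400\right) \left(-64 + \left(256 - 19\right)\right) = \left(-5 - 1400\right) \left(-64 + 237\right) = \left(-1405\right) 173 = -243065$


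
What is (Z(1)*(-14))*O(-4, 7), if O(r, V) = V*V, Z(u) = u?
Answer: -686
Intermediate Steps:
O(r, V) = V**2
(Z(1)*(-14))*O(-4, 7) = (1*(-14))*7**2 = -14*49 = -686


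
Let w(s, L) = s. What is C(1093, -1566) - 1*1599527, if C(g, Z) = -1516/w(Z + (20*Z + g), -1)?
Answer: -50853760395/31793 ≈ -1.5995e+6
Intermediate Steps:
C(g, Z) = -1516/(g + 21*Z) (C(g, Z) = -1516/(Z + (20*Z + g)) = -1516/(Z + (g + 20*Z)) = -1516/(g + 21*Z))
C(1093, -1566) - 1*1599527 = -1516/(1093 + 21*(-1566)) - 1*1599527 = -1516/(1093 - 32886) - 1599527 = -1516/(-31793) - 1599527 = -1516*(-1/31793) - 1599527 = 1516/31793 - 1599527 = -50853760395/31793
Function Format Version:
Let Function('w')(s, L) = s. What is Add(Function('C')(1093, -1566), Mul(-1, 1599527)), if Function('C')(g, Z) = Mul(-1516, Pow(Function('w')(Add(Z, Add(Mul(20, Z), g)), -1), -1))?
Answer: Rational(-50853760395, 31793) ≈ -1.5995e+6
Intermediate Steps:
Function('C')(g, Z) = Mul(-1516, Pow(Add(g, Mul(21, Z)), -1)) (Function('C')(g, Z) = Mul(-1516, Pow(Add(Z, Add(Mul(20, Z), g)), -1)) = Mul(-1516, Pow(Add(Z, Add(g, Mul(20, Z))), -1)) = Mul(-1516, Pow(Add(g, Mul(21, Z)), -1)))
Add(Function('C')(1093, -1566), Mul(-1, 1599527)) = Add(Mul(-1516, Pow(Add(1093, Mul(21, -1566)), -1)), Mul(-1, 1599527)) = Add(Mul(-1516, Pow(Add(1093, -32886), -1)), -1599527) = Add(Mul(-1516, Pow(-31793, -1)), -1599527) = Add(Mul(-1516, Rational(-1, 31793)), -1599527) = Add(Rational(1516, 31793), -1599527) = Rational(-50853760395, 31793)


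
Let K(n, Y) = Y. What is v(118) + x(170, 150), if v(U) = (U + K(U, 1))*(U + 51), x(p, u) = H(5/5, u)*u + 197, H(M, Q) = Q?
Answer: 42808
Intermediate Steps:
x(p, u) = 197 + u² (x(p, u) = u*u + 197 = u² + 197 = 197 + u²)
v(U) = (1 + U)*(51 + U) (v(U) = (U + 1)*(U + 51) = (1 + U)*(51 + U))
v(118) + x(170, 150) = (51 + 118² + 52*118) + (197 + 150²) = (51 + 13924 + 6136) + (197 + 22500) = 20111 + 22697 = 42808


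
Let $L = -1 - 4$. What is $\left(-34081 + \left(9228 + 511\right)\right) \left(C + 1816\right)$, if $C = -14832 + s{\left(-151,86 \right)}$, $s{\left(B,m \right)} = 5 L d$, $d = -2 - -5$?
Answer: $318661122$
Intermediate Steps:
$L = -5$
$d = 3$ ($d = -2 + 5 = 3$)
$s{\left(B,m \right)} = -75$ ($s{\left(B,m \right)} = 5 \left(-5\right) 3 = \left(-25\right) 3 = -75$)
$C = -14907$ ($C = -14832 - 75 = -14907$)
$\left(-34081 + \left(9228 + 511\right)\right) \left(C + 1816\right) = \left(-34081 + \left(9228 + 511\right)\right) \left(-14907 + 1816\right) = \left(-34081 + 9739\right) \left(-13091\right) = \left(-24342\right) \left(-13091\right) = 318661122$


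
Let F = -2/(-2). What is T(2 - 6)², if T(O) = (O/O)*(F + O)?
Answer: 9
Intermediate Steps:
F = 1 (F = -2*(-½) = 1)
T(O) = 1 + O (T(O) = (O/O)*(1 + O) = 1*(1 + O) = 1 + O)
T(2 - 6)² = (1 + (2 - 6))² = (1 - 4)² = (-3)² = 9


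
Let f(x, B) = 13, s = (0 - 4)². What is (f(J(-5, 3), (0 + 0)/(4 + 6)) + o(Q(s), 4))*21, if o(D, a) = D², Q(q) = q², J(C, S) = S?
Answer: 1376529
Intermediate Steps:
s = 16 (s = (-4)² = 16)
(f(J(-5, 3), (0 + 0)/(4 + 6)) + o(Q(s), 4))*21 = (13 + (16²)²)*21 = (13 + 256²)*21 = (13 + 65536)*21 = 65549*21 = 1376529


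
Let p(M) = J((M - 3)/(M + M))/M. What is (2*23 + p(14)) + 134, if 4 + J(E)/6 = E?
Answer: 34977/196 ≈ 178.45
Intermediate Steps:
J(E) = -24 + 6*E
p(M) = (-24 + 3*(-3 + M)/M)/M (p(M) = (-24 + 6*((M - 3)/(M + M)))/M = (-24 + 6*((-3 + M)/((2*M))))/M = (-24 + 6*((-3 + M)*(1/(2*M))))/M = (-24 + 6*((-3 + M)/(2*M)))/M = (-24 + 3*(-3 + M)/M)/M)
(2*23 + p(14)) + 134 = (2*23 + 3*(-3 - 7*14)/14²) + 134 = (46 + 3*(1/196)*(-3 - 98)) + 134 = (46 + 3*(1/196)*(-101)) + 134 = (46 - 303/196) + 134 = 8713/196 + 134 = 34977/196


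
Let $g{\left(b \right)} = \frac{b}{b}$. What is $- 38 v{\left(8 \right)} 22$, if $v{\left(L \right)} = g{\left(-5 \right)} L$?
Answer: $-6688$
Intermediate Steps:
$g{\left(b \right)} = 1$
$v{\left(L \right)} = L$ ($v{\left(L \right)} = 1 L = L$)
$- 38 v{\left(8 \right)} 22 = \left(-38\right) 8 \cdot 22 = \left(-304\right) 22 = -6688$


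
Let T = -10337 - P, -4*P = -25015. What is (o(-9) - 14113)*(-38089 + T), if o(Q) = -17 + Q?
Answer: 3092467941/4 ≈ 7.7312e+8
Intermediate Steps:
P = 25015/4 (P = -¼*(-25015) = 25015/4 ≈ 6253.8)
T = -66363/4 (T = -10337 - 1*25015/4 = -10337 - 25015/4 = -66363/4 ≈ -16591.)
(o(-9) - 14113)*(-38089 + T) = ((-17 - 9) - 14113)*(-38089 - 66363/4) = (-26 - 14113)*(-218719/4) = -14139*(-218719/4) = 3092467941/4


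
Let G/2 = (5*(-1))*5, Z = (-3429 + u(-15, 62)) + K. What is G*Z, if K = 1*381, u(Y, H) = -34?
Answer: 154100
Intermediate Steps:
K = 381
Z = -3082 (Z = (-3429 - 34) + 381 = -3463 + 381 = -3082)
G = -50 (G = 2*((5*(-1))*5) = 2*(-5*5) = 2*(-25) = -50)
G*Z = -50*(-3082) = 154100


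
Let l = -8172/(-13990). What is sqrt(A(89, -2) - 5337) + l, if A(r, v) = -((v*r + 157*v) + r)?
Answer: 4086/6995 + I*sqrt(4934) ≈ 0.58413 + 70.242*I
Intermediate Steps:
A(r, v) = -r - 157*v - r*v (A(r, v) = -((r*v + 157*v) + r) = -((157*v + r*v) + r) = -(r + 157*v + r*v) = -r - 157*v - r*v)
l = 4086/6995 (l = -8172*(-1/13990) = 4086/6995 ≈ 0.58413)
sqrt(A(89, -2) - 5337) + l = sqrt((-1*89 - 157*(-2) - 1*89*(-2)) - 5337) + 4086/6995 = sqrt((-89 + 314 + 178) - 5337) + 4086/6995 = sqrt(403 - 5337) + 4086/6995 = sqrt(-4934) + 4086/6995 = I*sqrt(4934) + 4086/6995 = 4086/6995 + I*sqrt(4934)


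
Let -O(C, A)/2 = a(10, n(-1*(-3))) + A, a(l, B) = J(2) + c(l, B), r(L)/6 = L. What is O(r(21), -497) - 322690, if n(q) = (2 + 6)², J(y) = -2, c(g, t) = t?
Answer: -321820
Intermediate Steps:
r(L) = 6*L
n(q) = 64 (n(q) = 8² = 64)
a(l, B) = -2 + B
O(C, A) = -124 - 2*A (O(C, A) = -2*((-2 + 64) + A) = -2*(62 + A) = -124 - 2*A)
O(r(21), -497) - 322690 = (-124 - 2*(-497)) - 322690 = (-124 + 994) - 322690 = 870 - 322690 = -321820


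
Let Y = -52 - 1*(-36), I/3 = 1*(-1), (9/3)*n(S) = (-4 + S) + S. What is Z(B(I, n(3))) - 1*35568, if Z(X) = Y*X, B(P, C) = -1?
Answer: -35552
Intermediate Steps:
n(S) = -4/3 + 2*S/3 (n(S) = ((-4 + S) + S)/3 = (-4 + 2*S)/3 = -4/3 + 2*S/3)
I = -3 (I = 3*(1*(-1)) = 3*(-1) = -3)
Y = -16 (Y = -52 + 36 = -16)
Z(X) = -16*X
Z(B(I, n(3))) - 1*35568 = -16*(-1) - 1*35568 = 16 - 35568 = -35552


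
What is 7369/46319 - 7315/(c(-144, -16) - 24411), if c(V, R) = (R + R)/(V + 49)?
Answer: 49277037872/107414363147 ≈ 0.45876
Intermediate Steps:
c(V, R) = 2*R/(49 + V) (c(V, R) = (2*R)/(49 + V) = 2*R/(49 + V))
7369/46319 - 7315/(c(-144, -16) - 24411) = 7369/46319 - 7315/(2*(-16)/(49 - 144) - 24411) = 7369*(1/46319) - 7315/(2*(-16)/(-95) - 24411) = 7369/46319 - 7315/(2*(-16)*(-1/95) - 24411) = 7369/46319 - 7315/(32/95 - 24411) = 7369/46319 - 7315/(-2319013/95) = 7369/46319 - 7315*(-95/2319013) = 7369/46319 + 694925/2319013 = 49277037872/107414363147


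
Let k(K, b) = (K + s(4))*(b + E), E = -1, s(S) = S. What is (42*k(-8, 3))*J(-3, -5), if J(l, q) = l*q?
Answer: -5040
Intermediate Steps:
k(K, b) = (-1 + b)*(4 + K) (k(K, b) = (K + 4)*(b - 1) = (4 + K)*(-1 + b) = (-1 + b)*(4 + K))
(42*k(-8, 3))*J(-3, -5) = (42*(-4 - 1*(-8) + 4*3 - 8*3))*(-3*(-5)) = (42*(-4 + 8 + 12 - 24))*15 = (42*(-8))*15 = -336*15 = -5040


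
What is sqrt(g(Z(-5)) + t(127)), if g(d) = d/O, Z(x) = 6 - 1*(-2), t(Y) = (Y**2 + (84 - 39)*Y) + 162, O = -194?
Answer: sqrt(207054066)/97 ≈ 148.34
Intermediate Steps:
t(Y) = 162 + Y**2 + 45*Y (t(Y) = (Y**2 + 45*Y) + 162 = 162 + Y**2 + 45*Y)
Z(x) = 8 (Z(x) = 6 + 2 = 8)
g(d) = -d/194 (g(d) = d/(-194) = d*(-1/194) = -d/194)
sqrt(g(Z(-5)) + t(127)) = sqrt(-1/194*8 + (162 + 127**2 + 45*127)) = sqrt(-4/97 + (162 + 16129 + 5715)) = sqrt(-4/97 + 22006) = sqrt(2134578/97) = sqrt(207054066)/97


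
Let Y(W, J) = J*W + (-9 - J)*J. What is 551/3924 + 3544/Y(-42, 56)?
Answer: -1325633/2939076 ≈ -0.45104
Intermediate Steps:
Y(W, J) = J*W + J*(-9 - J)
551/3924 + 3544/Y(-42, 56) = 551/3924 + 3544/((56*(-9 - 42 - 1*56))) = 551*(1/3924) + 3544/((56*(-9 - 42 - 56))) = 551/3924 + 3544/((56*(-107))) = 551/3924 + 3544/(-5992) = 551/3924 + 3544*(-1/5992) = 551/3924 - 443/749 = -1325633/2939076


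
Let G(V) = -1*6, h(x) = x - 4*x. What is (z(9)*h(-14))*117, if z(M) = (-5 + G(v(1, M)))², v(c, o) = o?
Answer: 594594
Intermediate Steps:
h(x) = -3*x (h(x) = x - 4*x = -3*x)
G(V) = -6
z(M) = 121 (z(M) = (-5 - 6)² = (-11)² = 121)
(z(9)*h(-14))*117 = (121*(-3*(-14)))*117 = (121*42)*117 = 5082*117 = 594594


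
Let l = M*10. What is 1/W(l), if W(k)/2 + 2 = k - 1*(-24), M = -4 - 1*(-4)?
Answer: 1/44 ≈ 0.022727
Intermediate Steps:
M = 0 (M = -4 + 4 = 0)
l = 0 (l = 0*10 = 0)
W(k) = 44 + 2*k (W(k) = -4 + 2*(k - 1*(-24)) = -4 + 2*(k + 24) = -4 + 2*(24 + k) = -4 + (48 + 2*k) = 44 + 2*k)
1/W(l) = 1/(44 + 2*0) = 1/(44 + 0) = 1/44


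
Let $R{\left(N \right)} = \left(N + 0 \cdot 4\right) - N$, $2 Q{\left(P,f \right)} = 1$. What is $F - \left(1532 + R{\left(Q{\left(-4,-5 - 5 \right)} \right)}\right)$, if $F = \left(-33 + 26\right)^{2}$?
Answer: $-1483$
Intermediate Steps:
$Q{\left(P,f \right)} = \frac{1}{2}$ ($Q{\left(P,f \right)} = \frac{1}{2} \cdot 1 = \frac{1}{2}$)
$R{\left(N \right)} = 0$ ($R{\left(N \right)} = \left(N + 0\right) - N = N - N = 0$)
$F = 49$ ($F = \left(-7\right)^{2} = 49$)
$F - \left(1532 + R{\left(Q{\left(-4,-5 - 5 \right)} \right)}\right) = 49 - \left(1532 + 0\right) = 49 - 1532 = -1483$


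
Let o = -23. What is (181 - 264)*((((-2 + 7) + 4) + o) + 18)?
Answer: -332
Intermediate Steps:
(181 - 264)*((((-2 + 7) + 4) + o) + 18) = (181 - 264)*((((-2 + 7) + 4) - 23) + 18) = -83*(((5 + 4) - 23) + 18) = -83*((9 - 23) + 18) = -83*(-14 + 18) = -83*4 = -332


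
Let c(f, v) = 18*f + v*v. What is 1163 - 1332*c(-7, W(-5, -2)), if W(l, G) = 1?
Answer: 167663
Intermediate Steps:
c(f, v) = v² + 18*f (c(f, v) = 18*f + v² = v² + 18*f)
1163 - 1332*c(-7, W(-5, -2)) = 1163 - 1332*(1² + 18*(-7)) = 1163 - 1332*(1 - 126) = 1163 - 1332*(-125) = 1163 + 166500 = 167663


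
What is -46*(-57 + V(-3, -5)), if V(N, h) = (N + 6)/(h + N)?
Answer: 10557/4 ≈ 2639.3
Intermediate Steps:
V(N, h) = (6 + N)/(N + h)
-46*(-57 + V(-3, -5)) = -46*(-57 + (6 - 3)/(-3 - 5)) = -46*(-57 + 3/(-8)) = -46*(-57 - ⅛*3) = -46*(-57 - 3/8) = -46*(-459/8) = 10557/4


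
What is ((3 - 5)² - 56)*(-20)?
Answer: 1040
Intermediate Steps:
((3 - 5)² - 56)*(-20) = ((-2)² - 56)*(-20) = (4 - 56)*(-20) = -52*(-20) = 1040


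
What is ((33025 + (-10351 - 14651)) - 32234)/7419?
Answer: -24211/7419 ≈ -3.2634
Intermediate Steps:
((33025 + (-10351 - 14651)) - 32234)/7419 = ((33025 - 25002) - 32234)*(1/7419) = (8023 - 32234)*(1/7419) = -24211*1/7419 = -24211/7419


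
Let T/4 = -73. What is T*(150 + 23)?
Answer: -50516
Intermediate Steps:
T = -292 (T = 4*(-73) = -292)
T*(150 + 23) = -292*(150 + 23) = -292*173 = -50516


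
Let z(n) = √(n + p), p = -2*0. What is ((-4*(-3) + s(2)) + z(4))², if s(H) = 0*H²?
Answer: 196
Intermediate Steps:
s(H) = 0
p = 0
z(n) = √n (z(n) = √(n + 0) = √n)
((-4*(-3) + s(2)) + z(4))² = ((-4*(-3) + 0) + √4)² = ((12 + 0) + 2)² = (12 + 2)² = 14² = 196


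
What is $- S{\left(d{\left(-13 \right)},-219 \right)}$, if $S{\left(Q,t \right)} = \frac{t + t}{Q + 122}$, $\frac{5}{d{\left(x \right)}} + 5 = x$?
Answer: $\frac{7884}{2191} \approx 3.5984$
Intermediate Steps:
$d{\left(x \right)} = \frac{5}{-5 + x}$
$S{\left(Q,t \right)} = \frac{2 t}{122 + Q}$
$- S{\left(d{\left(-13 \right)},-219 \right)} = - \frac{2 \left(-219\right)}{122 + \frac{5}{-5 - 13}} = - \frac{2 \left(-219\right)}{122 + \frac{5}{-18}} = - \frac{2 \left(-219\right)}{122 + 5 \left(- \frac{1}{18}\right)} = - \frac{2 \left(-219\right)}{122 - \frac{5}{18}} = - \frac{2 \left(-219\right)}{\frac{2191}{18}} = - \frac{2 \left(-219\right) 18}{2191} = \left(-1\right) \left(- \frac{7884}{2191}\right) = \frac{7884}{2191}$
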